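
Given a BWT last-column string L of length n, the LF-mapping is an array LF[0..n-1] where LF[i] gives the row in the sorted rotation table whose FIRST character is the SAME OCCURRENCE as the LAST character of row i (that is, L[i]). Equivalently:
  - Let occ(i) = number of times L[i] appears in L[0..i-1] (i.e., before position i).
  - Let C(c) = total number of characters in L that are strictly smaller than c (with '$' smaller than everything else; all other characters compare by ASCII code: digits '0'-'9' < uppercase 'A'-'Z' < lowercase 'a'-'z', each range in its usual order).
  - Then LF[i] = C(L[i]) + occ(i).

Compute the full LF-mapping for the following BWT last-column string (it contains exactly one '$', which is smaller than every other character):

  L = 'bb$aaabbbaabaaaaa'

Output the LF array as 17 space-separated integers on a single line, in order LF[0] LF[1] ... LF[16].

Char counts: '$':1, 'a':10, 'b':6
C (first-col start): C('$')=0, C('a')=1, C('b')=11
L[0]='b': occ=0, LF[0]=C('b')+0=11+0=11
L[1]='b': occ=1, LF[1]=C('b')+1=11+1=12
L[2]='$': occ=0, LF[2]=C('$')+0=0+0=0
L[3]='a': occ=0, LF[3]=C('a')+0=1+0=1
L[4]='a': occ=1, LF[4]=C('a')+1=1+1=2
L[5]='a': occ=2, LF[5]=C('a')+2=1+2=3
L[6]='b': occ=2, LF[6]=C('b')+2=11+2=13
L[7]='b': occ=3, LF[7]=C('b')+3=11+3=14
L[8]='b': occ=4, LF[8]=C('b')+4=11+4=15
L[9]='a': occ=3, LF[9]=C('a')+3=1+3=4
L[10]='a': occ=4, LF[10]=C('a')+4=1+4=5
L[11]='b': occ=5, LF[11]=C('b')+5=11+5=16
L[12]='a': occ=5, LF[12]=C('a')+5=1+5=6
L[13]='a': occ=6, LF[13]=C('a')+6=1+6=7
L[14]='a': occ=7, LF[14]=C('a')+7=1+7=8
L[15]='a': occ=8, LF[15]=C('a')+8=1+8=9
L[16]='a': occ=9, LF[16]=C('a')+9=1+9=10

Answer: 11 12 0 1 2 3 13 14 15 4 5 16 6 7 8 9 10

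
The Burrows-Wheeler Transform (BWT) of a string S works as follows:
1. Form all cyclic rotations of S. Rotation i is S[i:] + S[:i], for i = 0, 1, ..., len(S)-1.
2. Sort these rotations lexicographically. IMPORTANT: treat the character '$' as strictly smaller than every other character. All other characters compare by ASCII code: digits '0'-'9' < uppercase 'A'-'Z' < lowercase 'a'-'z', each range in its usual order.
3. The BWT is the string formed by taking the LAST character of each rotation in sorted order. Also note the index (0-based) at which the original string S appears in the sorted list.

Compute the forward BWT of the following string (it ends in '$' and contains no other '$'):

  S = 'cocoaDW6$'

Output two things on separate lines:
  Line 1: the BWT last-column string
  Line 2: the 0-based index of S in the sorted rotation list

Answer: 6WaDoo$cc
6

Derivation:
All 9 rotations (rotation i = S[i:]+S[:i]):
  rot[0] = cocoaDW6$
  rot[1] = ocoaDW6$c
  rot[2] = coaDW6$co
  rot[3] = oaDW6$coc
  rot[4] = aDW6$coco
  rot[5] = DW6$cocoa
  rot[6] = W6$cocoaD
  rot[7] = 6$cocoaDW
  rot[8] = $cocoaDW6
Sorted (with $ < everything):
  sorted[0] = $cocoaDW6  (last char: '6')
  sorted[1] = 6$cocoaDW  (last char: 'W')
  sorted[2] = DW6$cocoa  (last char: 'a')
  sorted[3] = W6$cocoaD  (last char: 'D')
  sorted[4] = aDW6$coco  (last char: 'o')
  sorted[5] = coaDW6$co  (last char: 'o')
  sorted[6] = cocoaDW6$  (last char: '$')
  sorted[7] = oaDW6$coc  (last char: 'c')
  sorted[8] = ocoaDW6$c  (last char: 'c')
Last column: 6WaDoo$cc
Original string S is at sorted index 6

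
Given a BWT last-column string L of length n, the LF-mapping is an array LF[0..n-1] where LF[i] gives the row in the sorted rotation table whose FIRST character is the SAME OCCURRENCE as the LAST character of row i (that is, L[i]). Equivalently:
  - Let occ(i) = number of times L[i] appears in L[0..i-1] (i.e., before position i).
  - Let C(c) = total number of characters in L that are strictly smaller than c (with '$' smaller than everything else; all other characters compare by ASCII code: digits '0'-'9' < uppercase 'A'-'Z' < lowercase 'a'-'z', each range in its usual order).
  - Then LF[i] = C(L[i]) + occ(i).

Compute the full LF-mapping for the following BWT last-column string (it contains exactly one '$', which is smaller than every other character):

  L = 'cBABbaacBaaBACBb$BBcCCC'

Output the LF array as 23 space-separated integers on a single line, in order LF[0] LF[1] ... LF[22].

Char counts: '$':1, 'A':2, 'B':7, 'C':4, 'a':4, 'b':2, 'c':3
C (first-col start): C('$')=0, C('A')=1, C('B')=3, C('C')=10, C('a')=14, C('b')=18, C('c')=20
L[0]='c': occ=0, LF[0]=C('c')+0=20+0=20
L[1]='B': occ=0, LF[1]=C('B')+0=3+0=3
L[2]='A': occ=0, LF[2]=C('A')+0=1+0=1
L[3]='B': occ=1, LF[3]=C('B')+1=3+1=4
L[4]='b': occ=0, LF[4]=C('b')+0=18+0=18
L[5]='a': occ=0, LF[5]=C('a')+0=14+0=14
L[6]='a': occ=1, LF[6]=C('a')+1=14+1=15
L[7]='c': occ=1, LF[7]=C('c')+1=20+1=21
L[8]='B': occ=2, LF[8]=C('B')+2=3+2=5
L[9]='a': occ=2, LF[9]=C('a')+2=14+2=16
L[10]='a': occ=3, LF[10]=C('a')+3=14+3=17
L[11]='B': occ=3, LF[11]=C('B')+3=3+3=6
L[12]='A': occ=1, LF[12]=C('A')+1=1+1=2
L[13]='C': occ=0, LF[13]=C('C')+0=10+0=10
L[14]='B': occ=4, LF[14]=C('B')+4=3+4=7
L[15]='b': occ=1, LF[15]=C('b')+1=18+1=19
L[16]='$': occ=0, LF[16]=C('$')+0=0+0=0
L[17]='B': occ=5, LF[17]=C('B')+5=3+5=8
L[18]='B': occ=6, LF[18]=C('B')+6=3+6=9
L[19]='c': occ=2, LF[19]=C('c')+2=20+2=22
L[20]='C': occ=1, LF[20]=C('C')+1=10+1=11
L[21]='C': occ=2, LF[21]=C('C')+2=10+2=12
L[22]='C': occ=3, LF[22]=C('C')+3=10+3=13

Answer: 20 3 1 4 18 14 15 21 5 16 17 6 2 10 7 19 0 8 9 22 11 12 13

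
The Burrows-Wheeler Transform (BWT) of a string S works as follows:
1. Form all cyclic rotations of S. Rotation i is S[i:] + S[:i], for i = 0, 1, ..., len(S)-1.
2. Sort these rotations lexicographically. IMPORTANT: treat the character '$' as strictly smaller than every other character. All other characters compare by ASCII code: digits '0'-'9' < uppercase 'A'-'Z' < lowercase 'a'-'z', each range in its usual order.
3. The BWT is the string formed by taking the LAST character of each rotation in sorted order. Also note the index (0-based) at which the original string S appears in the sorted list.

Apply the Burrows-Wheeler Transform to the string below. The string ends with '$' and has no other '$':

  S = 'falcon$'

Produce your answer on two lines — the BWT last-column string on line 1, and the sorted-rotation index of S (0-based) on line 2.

Answer: nfl$aoc
3

Derivation:
All 7 rotations (rotation i = S[i:]+S[:i]):
  rot[0] = falcon$
  rot[1] = alcon$f
  rot[2] = lcon$fa
  rot[3] = con$fal
  rot[4] = on$falc
  rot[5] = n$falco
  rot[6] = $falcon
Sorted (with $ < everything):
  sorted[0] = $falcon  (last char: 'n')
  sorted[1] = alcon$f  (last char: 'f')
  sorted[2] = con$fal  (last char: 'l')
  sorted[3] = falcon$  (last char: '$')
  sorted[4] = lcon$fa  (last char: 'a')
  sorted[5] = n$falco  (last char: 'o')
  sorted[6] = on$falc  (last char: 'c')
Last column: nfl$aoc
Original string S is at sorted index 3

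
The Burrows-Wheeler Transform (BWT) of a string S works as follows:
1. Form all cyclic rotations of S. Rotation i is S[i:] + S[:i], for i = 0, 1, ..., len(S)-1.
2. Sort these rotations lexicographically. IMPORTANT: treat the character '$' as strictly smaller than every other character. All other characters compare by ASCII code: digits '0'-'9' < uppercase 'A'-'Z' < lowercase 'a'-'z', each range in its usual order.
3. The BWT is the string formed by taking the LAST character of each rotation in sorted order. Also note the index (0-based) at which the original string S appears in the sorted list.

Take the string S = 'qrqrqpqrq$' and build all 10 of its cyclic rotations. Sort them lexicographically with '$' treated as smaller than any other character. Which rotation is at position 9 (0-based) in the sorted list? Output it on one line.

All 10 rotations (rotation i = S[i:]+S[:i]):
  rot[0] = qrqrqpqrq$
  rot[1] = rqrqpqrq$q
  rot[2] = qrqpqrq$qr
  rot[3] = rqpqrq$qrq
  rot[4] = qpqrq$qrqr
  rot[5] = pqrq$qrqrq
  rot[6] = qrq$qrqrqp
  rot[7] = rq$qrqrqpq
  rot[8] = q$qrqrqpqr
  rot[9] = $qrqrqpqrq
Sorted (with $ < everything):
  sorted[0] = $qrqrqpqrq
  sorted[1] = pqrq$qrqrq
  sorted[2] = q$qrqrqpqr
  sorted[3] = qpqrq$qrqr
  sorted[4] = qrq$qrqrqp
  sorted[5] = qrqpqrq$qr
  sorted[6] = qrqrqpqrq$
  sorted[7] = rq$qrqrqpq
  sorted[8] = rqpqrq$qrq
  sorted[9] = rqrqpqrq$q
sorted[9] = rqrqpqrq$q

Answer: rqrqpqrq$q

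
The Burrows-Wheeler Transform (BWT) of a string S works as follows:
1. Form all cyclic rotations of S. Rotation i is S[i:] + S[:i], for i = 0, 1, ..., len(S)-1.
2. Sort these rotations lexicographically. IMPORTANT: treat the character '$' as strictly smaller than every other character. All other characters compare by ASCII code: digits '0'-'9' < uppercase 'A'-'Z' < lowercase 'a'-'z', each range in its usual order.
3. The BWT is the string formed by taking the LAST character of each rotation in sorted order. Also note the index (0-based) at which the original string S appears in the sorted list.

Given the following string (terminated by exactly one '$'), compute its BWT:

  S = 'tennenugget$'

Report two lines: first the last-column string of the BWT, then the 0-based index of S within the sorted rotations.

All 12 rotations (rotation i = S[i:]+S[:i]):
  rot[0] = tennenugget$
  rot[1] = ennenugget$t
  rot[2] = nnenugget$te
  rot[3] = nenugget$ten
  rot[4] = enugget$tenn
  rot[5] = nugget$tenne
  rot[6] = ugget$tennen
  rot[7] = gget$tennenu
  rot[8] = get$tennenug
  rot[9] = et$tennenugg
  rot[10] = t$tennenugge
  rot[11] = $tennenugget
Sorted (with $ < everything):
  sorted[0] = $tennenugget  (last char: 't')
  sorted[1] = ennenugget$t  (last char: 't')
  sorted[2] = enugget$tenn  (last char: 'n')
  sorted[3] = et$tennenugg  (last char: 'g')
  sorted[4] = get$tennenug  (last char: 'g')
  sorted[5] = gget$tennenu  (last char: 'u')
  sorted[6] = nenugget$ten  (last char: 'n')
  sorted[7] = nnenugget$te  (last char: 'e')
  sorted[8] = nugget$tenne  (last char: 'e')
  sorted[9] = t$tennenugge  (last char: 'e')
  sorted[10] = tennenugget$  (last char: '$')
  sorted[11] = ugget$tennen  (last char: 'n')
Last column: ttngguneee$n
Original string S is at sorted index 10

Answer: ttngguneee$n
10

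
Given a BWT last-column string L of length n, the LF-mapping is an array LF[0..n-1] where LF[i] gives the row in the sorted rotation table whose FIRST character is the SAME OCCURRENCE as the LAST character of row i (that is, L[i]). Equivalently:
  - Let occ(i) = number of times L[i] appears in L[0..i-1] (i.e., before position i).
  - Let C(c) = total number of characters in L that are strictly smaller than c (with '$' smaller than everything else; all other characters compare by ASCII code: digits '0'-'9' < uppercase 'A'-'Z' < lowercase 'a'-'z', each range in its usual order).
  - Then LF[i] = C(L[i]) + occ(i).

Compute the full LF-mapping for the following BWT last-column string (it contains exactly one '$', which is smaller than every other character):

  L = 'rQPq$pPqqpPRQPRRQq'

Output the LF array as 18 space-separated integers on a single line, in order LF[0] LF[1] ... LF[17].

Char counts: '$':1, 'P':4, 'Q':3, 'R':3, 'p':2, 'q':4, 'r':1
C (first-col start): C('$')=0, C('P')=1, C('Q')=5, C('R')=8, C('p')=11, C('q')=13, C('r')=17
L[0]='r': occ=0, LF[0]=C('r')+0=17+0=17
L[1]='Q': occ=0, LF[1]=C('Q')+0=5+0=5
L[2]='P': occ=0, LF[2]=C('P')+0=1+0=1
L[3]='q': occ=0, LF[3]=C('q')+0=13+0=13
L[4]='$': occ=0, LF[4]=C('$')+0=0+0=0
L[5]='p': occ=0, LF[5]=C('p')+0=11+0=11
L[6]='P': occ=1, LF[6]=C('P')+1=1+1=2
L[7]='q': occ=1, LF[7]=C('q')+1=13+1=14
L[8]='q': occ=2, LF[8]=C('q')+2=13+2=15
L[9]='p': occ=1, LF[9]=C('p')+1=11+1=12
L[10]='P': occ=2, LF[10]=C('P')+2=1+2=3
L[11]='R': occ=0, LF[11]=C('R')+0=8+0=8
L[12]='Q': occ=1, LF[12]=C('Q')+1=5+1=6
L[13]='P': occ=3, LF[13]=C('P')+3=1+3=4
L[14]='R': occ=1, LF[14]=C('R')+1=8+1=9
L[15]='R': occ=2, LF[15]=C('R')+2=8+2=10
L[16]='Q': occ=2, LF[16]=C('Q')+2=5+2=7
L[17]='q': occ=3, LF[17]=C('q')+3=13+3=16

Answer: 17 5 1 13 0 11 2 14 15 12 3 8 6 4 9 10 7 16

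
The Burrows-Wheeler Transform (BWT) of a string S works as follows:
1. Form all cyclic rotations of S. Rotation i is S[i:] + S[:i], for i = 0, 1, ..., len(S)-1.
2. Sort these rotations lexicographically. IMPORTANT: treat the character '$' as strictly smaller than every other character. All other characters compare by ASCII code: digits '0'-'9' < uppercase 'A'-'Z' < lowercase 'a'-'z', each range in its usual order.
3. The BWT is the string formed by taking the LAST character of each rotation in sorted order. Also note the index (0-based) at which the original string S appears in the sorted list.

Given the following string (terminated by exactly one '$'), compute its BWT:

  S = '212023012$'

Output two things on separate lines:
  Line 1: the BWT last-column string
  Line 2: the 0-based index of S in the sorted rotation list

All 10 rotations (rotation i = S[i:]+S[:i]):
  rot[0] = 212023012$
  rot[1] = 12023012$2
  rot[2] = 2023012$21
  rot[3] = 023012$212
  rot[4] = 23012$2120
  rot[5] = 3012$21202
  rot[6] = 012$212023
  rot[7] = 12$2120230
  rot[8] = 2$21202301
  rot[9] = $212023012
Sorted (with $ < everything):
  sorted[0] = $212023012  (last char: '2')
  sorted[1] = 012$212023  (last char: '3')
  sorted[2] = 023012$212  (last char: '2')
  sorted[3] = 12$2120230  (last char: '0')
  sorted[4] = 12023012$2  (last char: '2')
  sorted[5] = 2$21202301  (last char: '1')
  sorted[6] = 2023012$21  (last char: '1')
  sorted[7] = 212023012$  (last char: '$')
  sorted[8] = 23012$2120  (last char: '0')
  sorted[9] = 3012$21202  (last char: '2')
Last column: 2320211$02
Original string S is at sorted index 7

Answer: 2320211$02
7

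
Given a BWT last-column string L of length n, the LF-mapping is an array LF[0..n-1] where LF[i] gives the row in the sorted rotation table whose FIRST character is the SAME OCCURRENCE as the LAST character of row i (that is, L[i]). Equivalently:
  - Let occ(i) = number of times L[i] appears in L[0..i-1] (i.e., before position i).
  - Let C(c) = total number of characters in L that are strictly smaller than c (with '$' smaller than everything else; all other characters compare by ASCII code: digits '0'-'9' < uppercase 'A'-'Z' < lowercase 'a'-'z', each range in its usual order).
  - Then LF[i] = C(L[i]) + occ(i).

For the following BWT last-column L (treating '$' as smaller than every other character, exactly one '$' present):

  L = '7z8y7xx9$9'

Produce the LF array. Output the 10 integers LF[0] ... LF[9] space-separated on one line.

Char counts: '$':1, '7':2, '8':1, '9':2, 'x':2, 'y':1, 'z':1
C (first-col start): C('$')=0, C('7')=1, C('8')=3, C('9')=4, C('x')=6, C('y')=8, C('z')=9
L[0]='7': occ=0, LF[0]=C('7')+0=1+0=1
L[1]='z': occ=0, LF[1]=C('z')+0=9+0=9
L[2]='8': occ=0, LF[2]=C('8')+0=3+0=3
L[3]='y': occ=0, LF[3]=C('y')+0=8+0=8
L[4]='7': occ=1, LF[4]=C('7')+1=1+1=2
L[5]='x': occ=0, LF[5]=C('x')+0=6+0=6
L[6]='x': occ=1, LF[6]=C('x')+1=6+1=7
L[7]='9': occ=0, LF[7]=C('9')+0=4+0=4
L[8]='$': occ=0, LF[8]=C('$')+0=0+0=0
L[9]='9': occ=1, LF[9]=C('9')+1=4+1=5

Answer: 1 9 3 8 2 6 7 4 0 5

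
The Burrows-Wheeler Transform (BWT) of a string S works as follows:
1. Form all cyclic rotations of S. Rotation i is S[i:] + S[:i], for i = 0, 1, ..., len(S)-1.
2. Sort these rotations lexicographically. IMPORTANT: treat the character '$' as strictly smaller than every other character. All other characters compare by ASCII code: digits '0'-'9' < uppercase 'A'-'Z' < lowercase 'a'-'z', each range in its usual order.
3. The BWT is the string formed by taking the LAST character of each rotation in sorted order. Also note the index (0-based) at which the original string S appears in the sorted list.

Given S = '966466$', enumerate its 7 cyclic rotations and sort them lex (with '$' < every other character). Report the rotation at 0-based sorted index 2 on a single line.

All 7 rotations (rotation i = S[i:]+S[:i]):
  rot[0] = 966466$
  rot[1] = 66466$9
  rot[2] = 6466$96
  rot[3] = 466$966
  rot[4] = 66$9664
  rot[5] = 6$96646
  rot[6] = $966466
Sorted (with $ < everything):
  sorted[0] = $966466
  sorted[1] = 466$966
  sorted[2] = 6$96646
  sorted[3] = 6466$96
  sorted[4] = 66$9664
  sorted[5] = 66466$9
  sorted[6] = 966466$
sorted[2] = 6$96646

Answer: 6$96646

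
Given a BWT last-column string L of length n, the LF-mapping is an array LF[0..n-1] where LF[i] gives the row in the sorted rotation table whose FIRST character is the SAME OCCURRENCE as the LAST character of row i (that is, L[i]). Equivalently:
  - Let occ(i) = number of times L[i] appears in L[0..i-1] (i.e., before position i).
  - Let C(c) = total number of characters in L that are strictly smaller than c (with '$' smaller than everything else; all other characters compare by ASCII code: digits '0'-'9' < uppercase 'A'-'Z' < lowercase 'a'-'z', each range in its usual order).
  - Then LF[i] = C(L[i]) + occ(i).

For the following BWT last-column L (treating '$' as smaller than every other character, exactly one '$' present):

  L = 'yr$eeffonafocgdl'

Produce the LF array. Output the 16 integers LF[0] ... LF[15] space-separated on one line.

Answer: 15 14 0 4 5 6 7 12 11 1 8 13 2 9 3 10

Derivation:
Char counts: '$':1, 'a':1, 'c':1, 'd':1, 'e':2, 'f':3, 'g':1, 'l':1, 'n':1, 'o':2, 'r':1, 'y':1
C (first-col start): C('$')=0, C('a')=1, C('c')=2, C('d')=3, C('e')=4, C('f')=6, C('g')=9, C('l')=10, C('n')=11, C('o')=12, C('r')=14, C('y')=15
L[0]='y': occ=0, LF[0]=C('y')+0=15+0=15
L[1]='r': occ=0, LF[1]=C('r')+0=14+0=14
L[2]='$': occ=0, LF[2]=C('$')+0=0+0=0
L[3]='e': occ=0, LF[3]=C('e')+0=4+0=4
L[4]='e': occ=1, LF[4]=C('e')+1=4+1=5
L[5]='f': occ=0, LF[5]=C('f')+0=6+0=6
L[6]='f': occ=1, LF[6]=C('f')+1=6+1=7
L[7]='o': occ=0, LF[7]=C('o')+0=12+0=12
L[8]='n': occ=0, LF[8]=C('n')+0=11+0=11
L[9]='a': occ=0, LF[9]=C('a')+0=1+0=1
L[10]='f': occ=2, LF[10]=C('f')+2=6+2=8
L[11]='o': occ=1, LF[11]=C('o')+1=12+1=13
L[12]='c': occ=0, LF[12]=C('c')+0=2+0=2
L[13]='g': occ=0, LF[13]=C('g')+0=9+0=9
L[14]='d': occ=0, LF[14]=C('d')+0=3+0=3
L[15]='l': occ=0, LF[15]=C('l')+0=10+0=10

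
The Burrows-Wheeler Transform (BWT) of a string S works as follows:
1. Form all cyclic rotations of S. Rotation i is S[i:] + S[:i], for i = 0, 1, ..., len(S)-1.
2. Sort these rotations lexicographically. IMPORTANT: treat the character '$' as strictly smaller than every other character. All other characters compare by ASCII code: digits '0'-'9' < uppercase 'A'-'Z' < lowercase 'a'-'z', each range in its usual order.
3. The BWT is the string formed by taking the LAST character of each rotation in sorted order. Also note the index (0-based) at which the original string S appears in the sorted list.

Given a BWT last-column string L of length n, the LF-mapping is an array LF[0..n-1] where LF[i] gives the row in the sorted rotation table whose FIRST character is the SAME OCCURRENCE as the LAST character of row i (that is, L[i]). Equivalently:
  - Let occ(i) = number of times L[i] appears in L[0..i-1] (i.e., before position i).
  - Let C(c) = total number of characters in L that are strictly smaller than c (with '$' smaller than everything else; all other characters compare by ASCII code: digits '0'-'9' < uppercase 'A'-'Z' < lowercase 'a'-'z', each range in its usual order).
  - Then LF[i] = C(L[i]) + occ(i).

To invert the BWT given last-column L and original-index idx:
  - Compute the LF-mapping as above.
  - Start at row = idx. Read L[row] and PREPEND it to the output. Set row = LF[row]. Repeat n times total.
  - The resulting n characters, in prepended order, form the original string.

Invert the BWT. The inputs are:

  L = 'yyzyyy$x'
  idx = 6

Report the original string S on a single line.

LF mapping: 2 3 7 4 5 6 0 1
Walk LF starting at row 6, prepending L[row]:
  step 1: row=6, L[6]='$', prepend. Next row=LF[6]=0
  step 2: row=0, L[0]='y', prepend. Next row=LF[0]=2
  step 3: row=2, L[2]='z', prepend. Next row=LF[2]=7
  step 4: row=7, L[7]='x', prepend. Next row=LF[7]=1
  step 5: row=1, L[1]='y', prepend. Next row=LF[1]=3
  step 6: row=3, L[3]='y', prepend. Next row=LF[3]=4
  step 7: row=4, L[4]='y', prepend. Next row=LF[4]=5
  step 8: row=5, L[5]='y', prepend. Next row=LF[5]=6
Reversed output: yyyyxzy$

Answer: yyyyxzy$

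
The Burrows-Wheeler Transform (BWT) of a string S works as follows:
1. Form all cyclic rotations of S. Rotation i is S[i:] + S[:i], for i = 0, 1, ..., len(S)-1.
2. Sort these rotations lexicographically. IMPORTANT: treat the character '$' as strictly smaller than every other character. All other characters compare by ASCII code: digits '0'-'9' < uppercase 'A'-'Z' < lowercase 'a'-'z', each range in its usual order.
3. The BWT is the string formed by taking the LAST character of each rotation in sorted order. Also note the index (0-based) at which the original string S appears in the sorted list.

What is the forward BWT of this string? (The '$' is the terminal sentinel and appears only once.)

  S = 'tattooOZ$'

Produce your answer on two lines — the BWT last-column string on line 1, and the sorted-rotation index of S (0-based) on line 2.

All 9 rotations (rotation i = S[i:]+S[:i]):
  rot[0] = tattooOZ$
  rot[1] = attooOZ$t
  rot[2] = ttooOZ$ta
  rot[3] = tooOZ$tat
  rot[4] = ooOZ$tatt
  rot[5] = oOZ$tatto
  rot[6] = OZ$tattoo
  rot[7] = Z$tattooO
  rot[8] = $tattooOZ
Sorted (with $ < everything):
  sorted[0] = $tattooOZ  (last char: 'Z')
  sorted[1] = OZ$tattoo  (last char: 'o')
  sorted[2] = Z$tattooO  (last char: 'O')
  sorted[3] = attooOZ$t  (last char: 't')
  sorted[4] = oOZ$tatto  (last char: 'o')
  sorted[5] = ooOZ$tatt  (last char: 't')
  sorted[6] = tattooOZ$  (last char: '$')
  sorted[7] = tooOZ$tat  (last char: 't')
  sorted[8] = ttooOZ$ta  (last char: 'a')
Last column: ZoOtot$ta
Original string S is at sorted index 6

Answer: ZoOtot$ta
6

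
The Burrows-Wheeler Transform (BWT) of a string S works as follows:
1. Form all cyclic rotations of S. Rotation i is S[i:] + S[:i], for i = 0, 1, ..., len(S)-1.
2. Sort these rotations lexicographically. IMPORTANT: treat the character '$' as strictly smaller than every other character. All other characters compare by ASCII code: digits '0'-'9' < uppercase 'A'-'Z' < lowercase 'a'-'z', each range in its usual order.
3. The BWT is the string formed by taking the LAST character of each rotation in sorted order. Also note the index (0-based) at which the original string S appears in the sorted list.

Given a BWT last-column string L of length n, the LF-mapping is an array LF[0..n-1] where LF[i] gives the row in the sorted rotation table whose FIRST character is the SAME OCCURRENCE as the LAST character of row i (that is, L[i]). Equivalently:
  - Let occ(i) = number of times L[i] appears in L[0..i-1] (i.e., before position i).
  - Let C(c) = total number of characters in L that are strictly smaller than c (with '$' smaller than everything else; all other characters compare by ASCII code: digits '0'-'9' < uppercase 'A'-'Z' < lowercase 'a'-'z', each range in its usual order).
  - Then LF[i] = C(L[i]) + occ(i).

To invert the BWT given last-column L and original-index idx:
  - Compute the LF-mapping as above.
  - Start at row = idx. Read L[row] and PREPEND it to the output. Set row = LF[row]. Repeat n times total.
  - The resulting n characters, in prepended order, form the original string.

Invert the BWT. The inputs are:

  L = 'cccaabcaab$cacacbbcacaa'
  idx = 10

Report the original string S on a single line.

Answer: babcaaaccbacccaaacbcac$

Derivation:
LF mapping: 14 15 16 1 2 10 17 3 4 11 0 18 5 19 6 20 12 13 21 7 22 8 9
Walk LF starting at row 10, prepending L[row]:
  step 1: row=10, L[10]='$', prepend. Next row=LF[10]=0
  step 2: row=0, L[0]='c', prepend. Next row=LF[0]=14
  step 3: row=14, L[14]='a', prepend. Next row=LF[14]=6
  step 4: row=6, L[6]='c', prepend. Next row=LF[6]=17
  step 5: row=17, L[17]='b', prepend. Next row=LF[17]=13
  step 6: row=13, L[13]='c', prepend. Next row=LF[13]=19
  step 7: row=19, L[19]='a', prepend. Next row=LF[19]=7
  step 8: row=7, L[7]='a', prepend. Next row=LF[7]=3
  step 9: row=3, L[3]='a', prepend. Next row=LF[3]=1
  step 10: row=1, L[1]='c', prepend. Next row=LF[1]=15
  step 11: row=15, L[15]='c', prepend. Next row=LF[15]=20
  step 12: row=20, L[20]='c', prepend. Next row=LF[20]=22
  step 13: row=22, L[22]='a', prepend. Next row=LF[22]=9
  step 14: row=9, L[9]='b', prepend. Next row=LF[9]=11
  step 15: row=11, L[11]='c', prepend. Next row=LF[11]=18
  step 16: row=18, L[18]='c', prepend. Next row=LF[18]=21
  step 17: row=21, L[21]='a', prepend. Next row=LF[21]=8
  step 18: row=8, L[8]='a', prepend. Next row=LF[8]=4
  step 19: row=4, L[4]='a', prepend. Next row=LF[4]=2
  step 20: row=2, L[2]='c', prepend. Next row=LF[2]=16
  step 21: row=16, L[16]='b', prepend. Next row=LF[16]=12
  step 22: row=12, L[12]='a', prepend. Next row=LF[12]=5
  step 23: row=5, L[5]='b', prepend. Next row=LF[5]=10
Reversed output: babcaaaccbacccaaacbcac$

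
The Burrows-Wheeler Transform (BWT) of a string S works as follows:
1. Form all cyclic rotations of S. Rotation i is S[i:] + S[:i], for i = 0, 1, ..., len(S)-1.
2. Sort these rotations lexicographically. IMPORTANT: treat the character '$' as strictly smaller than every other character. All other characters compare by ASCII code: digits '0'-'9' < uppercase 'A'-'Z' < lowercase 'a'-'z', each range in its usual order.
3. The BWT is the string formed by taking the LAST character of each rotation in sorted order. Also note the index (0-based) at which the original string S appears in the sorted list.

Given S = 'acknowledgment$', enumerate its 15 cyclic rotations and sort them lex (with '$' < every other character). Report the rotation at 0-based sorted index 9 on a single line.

All 15 rotations (rotation i = S[i:]+S[:i]):
  rot[0] = acknowledgment$
  rot[1] = cknowledgment$a
  rot[2] = knowledgment$ac
  rot[3] = nowledgment$ack
  rot[4] = owledgment$ackn
  rot[5] = wledgment$ackno
  rot[6] = ledgment$acknow
  rot[7] = edgment$acknowl
  rot[8] = dgment$acknowle
  rot[9] = gment$acknowled
  rot[10] = ment$acknowledg
  rot[11] = ent$acknowledgm
  rot[12] = nt$acknowledgme
  rot[13] = t$acknowledgmen
  rot[14] = $acknowledgment
Sorted (with $ < everything):
  sorted[0] = $acknowledgment
  sorted[1] = acknowledgment$
  sorted[2] = cknowledgment$a
  sorted[3] = dgment$acknowle
  sorted[4] = edgment$acknowl
  sorted[5] = ent$acknowledgm
  sorted[6] = gment$acknowled
  sorted[7] = knowledgment$ac
  sorted[8] = ledgment$acknow
  sorted[9] = ment$acknowledg
  sorted[10] = nowledgment$ack
  sorted[11] = nt$acknowledgme
  sorted[12] = owledgment$ackn
  sorted[13] = t$acknowledgmen
  sorted[14] = wledgment$ackno
sorted[9] = ment$acknowledg

Answer: ment$acknowledg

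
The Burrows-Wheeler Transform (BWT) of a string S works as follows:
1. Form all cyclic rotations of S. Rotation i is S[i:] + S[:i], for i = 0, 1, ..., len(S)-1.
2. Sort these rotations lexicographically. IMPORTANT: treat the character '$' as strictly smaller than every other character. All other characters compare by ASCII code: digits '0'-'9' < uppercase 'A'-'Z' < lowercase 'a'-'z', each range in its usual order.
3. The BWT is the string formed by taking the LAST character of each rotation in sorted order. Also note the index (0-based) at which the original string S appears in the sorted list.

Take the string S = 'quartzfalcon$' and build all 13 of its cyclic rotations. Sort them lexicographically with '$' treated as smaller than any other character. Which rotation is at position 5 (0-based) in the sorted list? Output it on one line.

All 13 rotations (rotation i = S[i:]+S[:i]):
  rot[0] = quartzfalcon$
  rot[1] = uartzfalcon$q
  rot[2] = artzfalcon$qu
  rot[3] = rtzfalcon$qua
  rot[4] = tzfalcon$quar
  rot[5] = zfalcon$quart
  rot[6] = falcon$quartz
  rot[7] = alcon$quartzf
  rot[8] = lcon$quartzfa
  rot[9] = con$quartzfal
  rot[10] = on$quartzfalc
  rot[11] = n$quartzfalco
  rot[12] = $quartzfalcon
Sorted (with $ < everything):
  sorted[0] = $quartzfalcon
  sorted[1] = alcon$quartzf
  sorted[2] = artzfalcon$qu
  sorted[3] = con$quartzfal
  sorted[4] = falcon$quartz
  sorted[5] = lcon$quartzfa
  sorted[6] = n$quartzfalco
  sorted[7] = on$quartzfalc
  sorted[8] = quartzfalcon$
  sorted[9] = rtzfalcon$qua
  sorted[10] = tzfalcon$quar
  sorted[11] = uartzfalcon$q
  sorted[12] = zfalcon$quart
sorted[5] = lcon$quartzfa

Answer: lcon$quartzfa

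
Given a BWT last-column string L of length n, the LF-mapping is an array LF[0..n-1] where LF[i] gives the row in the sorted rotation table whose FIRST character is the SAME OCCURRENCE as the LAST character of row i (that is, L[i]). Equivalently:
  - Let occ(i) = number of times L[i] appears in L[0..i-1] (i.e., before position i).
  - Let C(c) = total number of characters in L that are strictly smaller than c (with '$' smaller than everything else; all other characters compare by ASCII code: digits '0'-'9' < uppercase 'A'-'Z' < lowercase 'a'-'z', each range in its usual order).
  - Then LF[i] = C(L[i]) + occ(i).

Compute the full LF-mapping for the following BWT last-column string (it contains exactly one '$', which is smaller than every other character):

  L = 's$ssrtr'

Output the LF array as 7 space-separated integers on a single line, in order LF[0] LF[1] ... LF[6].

Char counts: '$':1, 'r':2, 's':3, 't':1
C (first-col start): C('$')=0, C('r')=1, C('s')=3, C('t')=6
L[0]='s': occ=0, LF[0]=C('s')+0=3+0=3
L[1]='$': occ=0, LF[1]=C('$')+0=0+0=0
L[2]='s': occ=1, LF[2]=C('s')+1=3+1=4
L[3]='s': occ=2, LF[3]=C('s')+2=3+2=5
L[4]='r': occ=0, LF[4]=C('r')+0=1+0=1
L[5]='t': occ=0, LF[5]=C('t')+0=6+0=6
L[6]='r': occ=1, LF[6]=C('r')+1=1+1=2

Answer: 3 0 4 5 1 6 2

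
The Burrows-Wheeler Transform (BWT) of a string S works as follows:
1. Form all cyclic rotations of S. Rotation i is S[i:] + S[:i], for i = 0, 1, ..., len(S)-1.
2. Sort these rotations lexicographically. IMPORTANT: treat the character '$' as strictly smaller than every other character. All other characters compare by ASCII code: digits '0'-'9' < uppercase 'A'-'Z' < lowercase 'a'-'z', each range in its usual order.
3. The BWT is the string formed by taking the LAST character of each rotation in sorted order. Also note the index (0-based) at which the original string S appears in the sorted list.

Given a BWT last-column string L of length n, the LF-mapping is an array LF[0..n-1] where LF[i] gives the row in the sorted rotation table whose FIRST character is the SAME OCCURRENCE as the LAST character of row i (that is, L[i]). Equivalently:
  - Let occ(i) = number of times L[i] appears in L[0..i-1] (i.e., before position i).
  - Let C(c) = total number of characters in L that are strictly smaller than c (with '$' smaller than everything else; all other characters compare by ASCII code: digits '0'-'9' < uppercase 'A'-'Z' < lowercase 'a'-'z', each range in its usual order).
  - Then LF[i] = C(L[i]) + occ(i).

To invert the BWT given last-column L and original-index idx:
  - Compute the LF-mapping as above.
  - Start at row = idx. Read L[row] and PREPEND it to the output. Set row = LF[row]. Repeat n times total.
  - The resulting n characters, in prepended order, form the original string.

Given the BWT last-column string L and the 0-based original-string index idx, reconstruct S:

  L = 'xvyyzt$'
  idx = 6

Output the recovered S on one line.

Answer: zyvtyx$

Derivation:
LF mapping: 3 2 4 5 6 1 0
Walk LF starting at row 6, prepending L[row]:
  step 1: row=6, L[6]='$', prepend. Next row=LF[6]=0
  step 2: row=0, L[0]='x', prepend. Next row=LF[0]=3
  step 3: row=3, L[3]='y', prepend. Next row=LF[3]=5
  step 4: row=5, L[5]='t', prepend. Next row=LF[5]=1
  step 5: row=1, L[1]='v', prepend. Next row=LF[1]=2
  step 6: row=2, L[2]='y', prepend. Next row=LF[2]=4
  step 7: row=4, L[4]='z', prepend. Next row=LF[4]=6
Reversed output: zyvtyx$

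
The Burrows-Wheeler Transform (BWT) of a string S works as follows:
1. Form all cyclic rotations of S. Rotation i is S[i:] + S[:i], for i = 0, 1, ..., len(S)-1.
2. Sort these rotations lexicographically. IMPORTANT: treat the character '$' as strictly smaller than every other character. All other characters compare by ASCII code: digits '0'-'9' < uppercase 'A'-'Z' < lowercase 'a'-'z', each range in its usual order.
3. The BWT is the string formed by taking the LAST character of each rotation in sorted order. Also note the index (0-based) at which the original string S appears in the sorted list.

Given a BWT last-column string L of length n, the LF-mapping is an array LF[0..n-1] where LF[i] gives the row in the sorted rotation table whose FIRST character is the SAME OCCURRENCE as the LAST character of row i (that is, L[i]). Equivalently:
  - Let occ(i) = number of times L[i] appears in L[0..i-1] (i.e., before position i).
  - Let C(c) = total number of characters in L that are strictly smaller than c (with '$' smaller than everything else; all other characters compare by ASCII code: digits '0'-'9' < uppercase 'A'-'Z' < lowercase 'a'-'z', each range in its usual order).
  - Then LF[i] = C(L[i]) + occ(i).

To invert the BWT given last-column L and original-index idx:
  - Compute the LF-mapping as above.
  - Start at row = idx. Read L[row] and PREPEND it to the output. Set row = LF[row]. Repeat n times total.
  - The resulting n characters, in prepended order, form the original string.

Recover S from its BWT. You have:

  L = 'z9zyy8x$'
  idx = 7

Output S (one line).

LF mapping: 6 2 7 4 5 1 3 0
Walk LF starting at row 7, prepending L[row]:
  step 1: row=7, L[7]='$', prepend. Next row=LF[7]=0
  step 2: row=0, L[0]='z', prepend. Next row=LF[0]=6
  step 3: row=6, L[6]='x', prepend. Next row=LF[6]=3
  step 4: row=3, L[3]='y', prepend. Next row=LF[3]=4
  step 5: row=4, L[4]='y', prepend. Next row=LF[4]=5
  step 6: row=5, L[5]='8', prepend. Next row=LF[5]=1
  step 7: row=1, L[1]='9', prepend. Next row=LF[1]=2
  step 8: row=2, L[2]='z', prepend. Next row=LF[2]=7
Reversed output: z98yyxz$

Answer: z98yyxz$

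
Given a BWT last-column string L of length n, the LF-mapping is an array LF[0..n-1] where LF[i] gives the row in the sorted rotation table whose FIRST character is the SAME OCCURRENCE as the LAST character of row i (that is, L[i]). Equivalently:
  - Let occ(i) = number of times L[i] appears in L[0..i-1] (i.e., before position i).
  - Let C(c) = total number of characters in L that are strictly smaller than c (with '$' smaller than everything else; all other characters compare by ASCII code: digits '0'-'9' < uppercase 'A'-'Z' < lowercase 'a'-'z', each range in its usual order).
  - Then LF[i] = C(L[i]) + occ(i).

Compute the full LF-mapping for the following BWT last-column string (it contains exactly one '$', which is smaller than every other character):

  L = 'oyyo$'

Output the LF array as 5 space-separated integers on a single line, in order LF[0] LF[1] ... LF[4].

Char counts: '$':1, 'o':2, 'y':2
C (first-col start): C('$')=0, C('o')=1, C('y')=3
L[0]='o': occ=0, LF[0]=C('o')+0=1+0=1
L[1]='y': occ=0, LF[1]=C('y')+0=3+0=3
L[2]='y': occ=1, LF[2]=C('y')+1=3+1=4
L[3]='o': occ=1, LF[3]=C('o')+1=1+1=2
L[4]='$': occ=0, LF[4]=C('$')+0=0+0=0

Answer: 1 3 4 2 0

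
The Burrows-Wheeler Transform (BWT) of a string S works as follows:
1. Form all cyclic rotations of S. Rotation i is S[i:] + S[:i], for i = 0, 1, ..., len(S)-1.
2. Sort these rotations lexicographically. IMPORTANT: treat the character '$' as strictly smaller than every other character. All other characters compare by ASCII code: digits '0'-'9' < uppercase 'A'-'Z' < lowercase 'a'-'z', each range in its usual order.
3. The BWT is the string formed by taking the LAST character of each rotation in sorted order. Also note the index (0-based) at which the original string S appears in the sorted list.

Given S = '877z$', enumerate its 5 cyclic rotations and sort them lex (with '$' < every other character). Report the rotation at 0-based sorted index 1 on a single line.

All 5 rotations (rotation i = S[i:]+S[:i]):
  rot[0] = 877z$
  rot[1] = 77z$8
  rot[2] = 7z$87
  rot[3] = z$877
  rot[4] = $877z
Sorted (with $ < everything):
  sorted[0] = $877z
  sorted[1] = 77z$8
  sorted[2] = 7z$87
  sorted[3] = 877z$
  sorted[4] = z$877
sorted[1] = 77z$8

Answer: 77z$8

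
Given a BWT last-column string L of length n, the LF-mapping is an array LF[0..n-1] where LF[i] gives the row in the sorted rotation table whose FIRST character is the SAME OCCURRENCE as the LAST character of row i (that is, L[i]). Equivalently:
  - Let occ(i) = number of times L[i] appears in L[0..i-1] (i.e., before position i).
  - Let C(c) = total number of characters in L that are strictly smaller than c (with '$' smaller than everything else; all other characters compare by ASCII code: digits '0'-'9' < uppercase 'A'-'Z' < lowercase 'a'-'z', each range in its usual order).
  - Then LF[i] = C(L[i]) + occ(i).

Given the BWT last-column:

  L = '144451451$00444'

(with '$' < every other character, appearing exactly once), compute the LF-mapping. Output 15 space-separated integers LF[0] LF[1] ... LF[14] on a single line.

Answer: 3 6 7 8 13 4 9 14 5 0 1 2 10 11 12

Derivation:
Char counts: '$':1, '0':2, '1':3, '4':7, '5':2
C (first-col start): C('$')=0, C('0')=1, C('1')=3, C('4')=6, C('5')=13
L[0]='1': occ=0, LF[0]=C('1')+0=3+0=3
L[1]='4': occ=0, LF[1]=C('4')+0=6+0=6
L[2]='4': occ=1, LF[2]=C('4')+1=6+1=7
L[3]='4': occ=2, LF[3]=C('4')+2=6+2=8
L[4]='5': occ=0, LF[4]=C('5')+0=13+0=13
L[5]='1': occ=1, LF[5]=C('1')+1=3+1=4
L[6]='4': occ=3, LF[6]=C('4')+3=6+3=9
L[7]='5': occ=1, LF[7]=C('5')+1=13+1=14
L[8]='1': occ=2, LF[8]=C('1')+2=3+2=5
L[9]='$': occ=0, LF[9]=C('$')+0=0+0=0
L[10]='0': occ=0, LF[10]=C('0')+0=1+0=1
L[11]='0': occ=1, LF[11]=C('0')+1=1+1=2
L[12]='4': occ=4, LF[12]=C('4')+4=6+4=10
L[13]='4': occ=5, LF[13]=C('4')+5=6+5=11
L[14]='4': occ=6, LF[14]=C('4')+6=6+6=12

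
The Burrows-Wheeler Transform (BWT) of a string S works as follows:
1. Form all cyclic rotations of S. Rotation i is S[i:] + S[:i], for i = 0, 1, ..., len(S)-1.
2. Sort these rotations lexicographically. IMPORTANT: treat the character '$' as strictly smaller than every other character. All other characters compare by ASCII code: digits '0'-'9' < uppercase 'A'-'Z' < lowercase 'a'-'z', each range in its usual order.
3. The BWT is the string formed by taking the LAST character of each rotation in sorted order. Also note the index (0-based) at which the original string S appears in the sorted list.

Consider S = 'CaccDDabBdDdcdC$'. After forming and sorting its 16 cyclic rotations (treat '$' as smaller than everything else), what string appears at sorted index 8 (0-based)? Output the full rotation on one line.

Answer: accDDabBdDdcdC$C

Derivation:
All 16 rotations (rotation i = S[i:]+S[:i]):
  rot[0] = CaccDDabBdDdcdC$
  rot[1] = accDDabBdDdcdC$C
  rot[2] = ccDDabBdDdcdC$Ca
  rot[3] = cDDabBdDdcdC$Cac
  rot[4] = DDabBdDdcdC$Cacc
  rot[5] = DabBdDdcdC$CaccD
  rot[6] = abBdDdcdC$CaccDD
  rot[7] = bBdDdcdC$CaccDDa
  rot[8] = BdDdcdC$CaccDDab
  rot[9] = dDdcdC$CaccDDabB
  rot[10] = DdcdC$CaccDDabBd
  rot[11] = dcdC$CaccDDabBdD
  rot[12] = cdC$CaccDDabBdDd
  rot[13] = dC$CaccDDabBdDdc
  rot[14] = C$CaccDDabBdDdcd
  rot[15] = $CaccDDabBdDdcdC
Sorted (with $ < everything):
  sorted[0] = $CaccDDabBdDdcdC
  sorted[1] = BdDdcdC$CaccDDab
  sorted[2] = C$CaccDDabBdDdcd
  sorted[3] = CaccDDabBdDdcdC$
  sorted[4] = DDabBdDdcdC$Cacc
  sorted[5] = DabBdDdcdC$CaccD
  sorted[6] = DdcdC$CaccDDabBd
  sorted[7] = abBdDdcdC$CaccDD
  sorted[8] = accDDabBdDdcdC$C
  sorted[9] = bBdDdcdC$CaccDDa
  sorted[10] = cDDabBdDdcdC$Cac
  sorted[11] = ccDDabBdDdcdC$Ca
  sorted[12] = cdC$CaccDDabBdDd
  sorted[13] = dC$CaccDDabBdDdc
  sorted[14] = dDdcdC$CaccDDabB
  sorted[15] = dcdC$CaccDDabBdD
sorted[8] = accDDabBdDdcdC$C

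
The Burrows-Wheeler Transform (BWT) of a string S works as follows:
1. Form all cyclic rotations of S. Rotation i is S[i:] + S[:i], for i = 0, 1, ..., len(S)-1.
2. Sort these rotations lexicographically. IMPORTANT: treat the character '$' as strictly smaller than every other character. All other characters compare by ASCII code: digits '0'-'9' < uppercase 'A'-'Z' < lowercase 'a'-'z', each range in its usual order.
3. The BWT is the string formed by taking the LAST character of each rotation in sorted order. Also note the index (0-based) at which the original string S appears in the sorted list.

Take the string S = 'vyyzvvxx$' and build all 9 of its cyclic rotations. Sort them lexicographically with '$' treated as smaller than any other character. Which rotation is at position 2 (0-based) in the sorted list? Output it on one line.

All 9 rotations (rotation i = S[i:]+S[:i]):
  rot[0] = vyyzvvxx$
  rot[1] = yyzvvxx$v
  rot[2] = yzvvxx$vy
  rot[3] = zvvxx$vyy
  rot[4] = vvxx$vyyz
  rot[5] = vxx$vyyzv
  rot[6] = xx$vyyzvv
  rot[7] = x$vyyzvvx
  rot[8] = $vyyzvvxx
Sorted (with $ < everything):
  sorted[0] = $vyyzvvxx
  sorted[1] = vvxx$vyyz
  sorted[2] = vxx$vyyzv
  sorted[3] = vyyzvvxx$
  sorted[4] = x$vyyzvvx
  sorted[5] = xx$vyyzvv
  sorted[6] = yyzvvxx$v
  sorted[7] = yzvvxx$vy
  sorted[8] = zvvxx$vyy
sorted[2] = vxx$vyyzv

Answer: vxx$vyyzv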